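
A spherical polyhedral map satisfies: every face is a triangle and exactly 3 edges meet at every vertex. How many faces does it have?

Each face has 3 edges and each edge borders two faces, so 2E = 3F.
Each vertex has degree 3, so 3V = 2E and hence V = 3F/3.
Euler: V − E + F = 2 ⇒ (3F/3) − (3F/2) + F = 2.
Multiply by 6: (6 − 9 + 6)F = 12, i.e. 3F = 12.
So F = 4, E = 3·4/2 = 6, V = 3·4/3 = 4.

4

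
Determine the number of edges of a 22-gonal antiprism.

88

An antiprism on an n-gon has two n-gon caps and 2n triangles: V = 2·22 = 44, E = 4·22 = 88, F = 2·22 + 2 = 46.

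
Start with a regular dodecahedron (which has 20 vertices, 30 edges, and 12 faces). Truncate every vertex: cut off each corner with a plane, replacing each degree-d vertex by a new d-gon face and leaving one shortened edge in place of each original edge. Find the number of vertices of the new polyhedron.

Truncation replaces each original edge-end by a new vertex, so V′ = 2E = 60.
Each original edge survives, and each old vertex of degree d contributes d new edges; summing degrees gives Σd = 2E, so E′ = E + 2E = 3E = 90.
Each original face survives and each original vertex becomes one new face: F′ = F + V = 32.

60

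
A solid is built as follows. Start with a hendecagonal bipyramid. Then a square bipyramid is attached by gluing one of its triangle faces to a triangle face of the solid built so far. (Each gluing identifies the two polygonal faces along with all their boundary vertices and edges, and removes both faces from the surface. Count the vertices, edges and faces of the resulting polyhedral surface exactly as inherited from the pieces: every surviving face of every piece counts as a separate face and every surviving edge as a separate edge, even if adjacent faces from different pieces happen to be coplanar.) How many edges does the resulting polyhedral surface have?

42

A hendecagonal bipyramid: V=13, E=33, F=22.
Attach a square bipyramid (V=6, E=12, F=8) along a 3-gon: merge 3 vertices and 3 edges, delete both glued faces → V=16, E=42, F=28.
Check: V − E + F = 16 − 42 + 28 = 2.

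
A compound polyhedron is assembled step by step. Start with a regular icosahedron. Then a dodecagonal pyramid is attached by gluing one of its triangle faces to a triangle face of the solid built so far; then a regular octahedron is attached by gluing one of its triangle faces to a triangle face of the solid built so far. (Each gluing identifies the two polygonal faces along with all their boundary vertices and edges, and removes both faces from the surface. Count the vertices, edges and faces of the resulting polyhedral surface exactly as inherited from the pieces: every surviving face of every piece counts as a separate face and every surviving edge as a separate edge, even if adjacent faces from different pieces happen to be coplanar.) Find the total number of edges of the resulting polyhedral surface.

A regular icosahedron: V=12, E=30, F=20.
Attach a dodecagonal pyramid (V=13, E=24, F=13) along a 3-gon: merge 3 vertices and 3 edges, delete both glued faces → V=22, E=51, F=31.
Attach a regular octahedron (V=6, E=12, F=8) along a 3-gon: merge 3 vertices and 3 edges, delete both glued faces → V=25, E=60, F=37.
Check: V − E + F = 25 − 60 + 37 = 2.

60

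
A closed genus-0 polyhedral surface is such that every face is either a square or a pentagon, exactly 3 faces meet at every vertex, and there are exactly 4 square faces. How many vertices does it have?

Let x be the number of pentagons; then F = 4 + x.
Edge–face incidences: 2E = 4·4 + 5·x = 16 + 5x.
Every vertex has degree 3, so 3V = 2E.
Euler: V − E + F = 2 ⇒ (2E)/3 − E + (4 + x) = 2.
Multiply by 6: 2·(2E) − 3·(2E) + 6·(4 + x) = 12, i.e. 24 + 6x − (16 + 5x) = 12.
Collecting terms: x + 8 = 12, so x = 4.
Then 2E = 16 + 5·4 = 36, so E = 18, V = 2E/3 = 12, F = 4 + 4 = 8.

12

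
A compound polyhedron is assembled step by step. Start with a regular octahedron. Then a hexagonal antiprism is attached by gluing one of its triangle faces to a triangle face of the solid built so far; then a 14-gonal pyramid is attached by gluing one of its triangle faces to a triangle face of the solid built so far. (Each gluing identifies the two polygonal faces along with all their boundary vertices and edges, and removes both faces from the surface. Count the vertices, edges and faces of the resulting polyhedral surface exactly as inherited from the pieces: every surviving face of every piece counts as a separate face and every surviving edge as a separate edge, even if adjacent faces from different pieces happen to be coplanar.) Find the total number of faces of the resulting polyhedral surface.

A regular octahedron: V=6, E=12, F=8.
Attach a hexagonal antiprism (V=12, E=24, F=14) along a 3-gon: merge 3 vertices and 3 edges, delete both glued faces → V=15, E=33, F=20.
Attach a 14-gonal pyramid (V=15, E=28, F=15) along a 3-gon: merge 3 vertices and 3 edges, delete both glued faces → V=27, E=58, F=33.
Check: V − E + F = 27 − 58 + 33 = 2.

33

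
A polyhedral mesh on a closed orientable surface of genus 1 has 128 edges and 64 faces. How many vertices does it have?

64

For a closed orientable surface of genus 1, χ = 2 − 2·1 = 0.
V = 0 + E − F = 0 + 128 − 64 = 64.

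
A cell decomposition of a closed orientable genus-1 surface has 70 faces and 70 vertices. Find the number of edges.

140

For a closed orientable surface of genus 1, χ = 2 − 2·1 = 0.
E = V + F − (0) = 70 + 70 − (0) = 140.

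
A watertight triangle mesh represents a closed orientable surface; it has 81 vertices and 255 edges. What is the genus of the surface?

Every face is a triangle and each edge borders two faces, so 3F = 2·255, giving F = 170.
χ = V − E + F = 81 − 255 + 170 = -4.
For a closed orientable surface χ = 2 − 2g, so g = (2 − (-4))/2 = 3.

3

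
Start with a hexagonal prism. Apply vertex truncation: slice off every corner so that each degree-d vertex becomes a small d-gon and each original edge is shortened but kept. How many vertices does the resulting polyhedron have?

36

The base solid has V = 12, E = 18, F = 8.
Truncation replaces each original edge-end by a new vertex, so V′ = 2E = 36.
Each original edge survives, and each old vertex of degree d contributes d new edges; summing degrees gives Σd = 2E, so E′ = E + 2E = 3E = 54.
Each original face survives and each original vertex becomes one new face: F′ = F + V = 20.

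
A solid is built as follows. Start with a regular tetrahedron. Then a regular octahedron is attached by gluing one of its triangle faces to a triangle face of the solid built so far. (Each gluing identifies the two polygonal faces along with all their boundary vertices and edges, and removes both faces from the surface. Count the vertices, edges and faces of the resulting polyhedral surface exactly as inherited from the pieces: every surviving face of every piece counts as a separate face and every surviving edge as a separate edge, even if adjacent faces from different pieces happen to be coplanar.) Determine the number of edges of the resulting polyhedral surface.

15

A regular tetrahedron: V=4, E=6, F=4.
Attach a regular octahedron (V=6, E=12, F=8) along a 3-gon: merge 3 vertices and 3 edges, delete both glued faces → V=7, E=15, F=10.
Check: V − E + F = 7 − 15 + 10 = 2.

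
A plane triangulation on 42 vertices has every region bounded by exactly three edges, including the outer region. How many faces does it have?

80

In a plane triangulation 3F = 2E and V − E + F = 2, so F = 2V − 4 = 2·42 − 4 = 80.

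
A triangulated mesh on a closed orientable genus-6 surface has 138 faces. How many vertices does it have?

χ = 2 − 2·6 = -10, and every face is a triangle so 3F = 2E.
E = 3·138/2 = 207. Then V = -10 + E − F = -10 + 207 − 138 = 59.

59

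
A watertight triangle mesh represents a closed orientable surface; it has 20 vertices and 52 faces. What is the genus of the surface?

4

Every face is a triangle, so 2E = 3·52 = 156, giving E = 78.
χ = V − E + F = 20 − 78 + 52 = -6.
For a closed orientable surface χ = 2 − 2g, so g = (2 − (-6))/2 = 4.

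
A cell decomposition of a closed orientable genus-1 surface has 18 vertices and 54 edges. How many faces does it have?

For a closed orientable surface of genus 1, χ = 2 − 2·1 = 0.
F = 0 − V + E = 0 − 18 + 54 = 36.

36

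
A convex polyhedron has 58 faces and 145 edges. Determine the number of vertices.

Here V − E + F = 2.
V = 2 + E − F = 2 + 145 − 58 = 89.

89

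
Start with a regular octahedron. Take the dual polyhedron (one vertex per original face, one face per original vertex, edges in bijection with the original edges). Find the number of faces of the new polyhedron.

The base solid has V = 6, E = 12, F = 8.
The dual swaps V and F and preserves E: V′ = F = 8, E′ = E = 12, F′ = V = 6.

6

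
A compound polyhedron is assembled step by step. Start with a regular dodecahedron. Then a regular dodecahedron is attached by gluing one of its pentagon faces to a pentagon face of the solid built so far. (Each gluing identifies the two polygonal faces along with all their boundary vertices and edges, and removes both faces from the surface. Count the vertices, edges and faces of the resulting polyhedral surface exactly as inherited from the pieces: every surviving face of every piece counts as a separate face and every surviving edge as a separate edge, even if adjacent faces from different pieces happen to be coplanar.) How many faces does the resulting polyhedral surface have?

22

A regular dodecahedron: V=20, E=30, F=12.
Attach a regular dodecahedron (V=20, E=30, F=12) along a 5-gon: merge 5 vertices and 5 edges, delete both glued faces → V=35, E=55, F=22.
Check: V − E + F = 35 − 55 + 22 = 2.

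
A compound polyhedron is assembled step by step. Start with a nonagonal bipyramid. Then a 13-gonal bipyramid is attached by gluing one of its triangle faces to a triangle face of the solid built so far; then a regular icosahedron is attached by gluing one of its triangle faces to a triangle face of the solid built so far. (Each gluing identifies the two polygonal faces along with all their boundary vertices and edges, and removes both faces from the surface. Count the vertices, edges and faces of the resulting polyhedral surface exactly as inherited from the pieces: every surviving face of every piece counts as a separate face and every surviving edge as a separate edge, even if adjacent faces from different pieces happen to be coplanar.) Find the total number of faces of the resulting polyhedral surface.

60

A nonagonal bipyramid: V=11, E=27, F=18.
Attach a 13-gonal bipyramid (V=15, E=39, F=26) along a 3-gon: merge 3 vertices and 3 edges, delete both glued faces → V=23, E=63, F=42.
Attach a regular icosahedron (V=12, E=30, F=20) along a 3-gon: merge 3 vertices and 3 edges, delete both glued faces → V=32, E=90, F=60.
Check: V − E + F = 32 − 90 + 60 = 2.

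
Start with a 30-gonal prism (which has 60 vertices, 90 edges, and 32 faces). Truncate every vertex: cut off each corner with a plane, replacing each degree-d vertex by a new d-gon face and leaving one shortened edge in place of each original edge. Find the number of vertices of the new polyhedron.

Truncation replaces each original edge-end by a new vertex, so V′ = 2E = 180.
Each original edge survives, and each old vertex of degree d contributes d new edges; summing degrees gives Σd = 2E, so E′ = E + 2E = 3E = 270.
Each original face survives and each original vertex becomes one new face: F′ = F + V = 92.

180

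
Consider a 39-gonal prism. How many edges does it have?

A prism on an n-gon has two n-gon bases and n rectangular sides: V = 2·39 = 78, E = 3·39 = 117, F = 39 + 2 = 41.

117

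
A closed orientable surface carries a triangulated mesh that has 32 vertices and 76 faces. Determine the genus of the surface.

Every face is a triangle, so 2E = 3·76 = 228, giving E = 114.
χ = V − E + F = 32 − 114 + 76 = -6.
For a closed orientable surface χ = 2 − 2g, so g = (2 − (-6))/2 = 4.

4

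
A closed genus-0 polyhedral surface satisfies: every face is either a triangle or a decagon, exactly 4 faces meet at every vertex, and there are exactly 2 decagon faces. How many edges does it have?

Let x be the number of triangles; then F = 2 + x.
Edge–face incidences: 2E = 10·2 + 3·x = 20 + 3x.
Every vertex has degree 4, so 4V = 2E.
Euler: V − E + F = 2 ⇒ (2E)/4 − E + (2 + x) = 2.
Multiply by 8: 2·(2E) − 4·(2E) + 8·(2 + x) = 16, i.e. 16 + 8x − 2·(20 + 3x) = 16.
Collecting terms: 2x − 24 = 16, so 2x = 40, so x = 20.
Then 2E = 20 + 3·20 = 80, so E = 40, V = 2E/4 = 20, F = 2 + 20 = 22.

40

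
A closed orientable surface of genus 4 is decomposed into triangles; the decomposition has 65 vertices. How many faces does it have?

χ = 2 − 2·4 = -6, and every face is a triangle so 3F = 2E.
V − E + F = -6 with E = 3F/2 gives 65 − (3/2 − 1)·F = -6, so F = 142 and E = 213.

142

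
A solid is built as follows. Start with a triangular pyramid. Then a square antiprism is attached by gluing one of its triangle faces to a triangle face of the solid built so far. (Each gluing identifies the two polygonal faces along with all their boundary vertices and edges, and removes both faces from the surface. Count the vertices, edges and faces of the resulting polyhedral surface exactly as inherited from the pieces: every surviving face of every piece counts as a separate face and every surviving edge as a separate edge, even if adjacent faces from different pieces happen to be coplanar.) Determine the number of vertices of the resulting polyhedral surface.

9

A triangular pyramid: V=4, E=6, F=4.
Attach a square antiprism (V=8, E=16, F=10) along a 3-gon: merge 3 vertices and 3 edges, delete both glued faces → V=9, E=19, F=12.
Check: V − E + F = 9 − 19 + 12 = 2.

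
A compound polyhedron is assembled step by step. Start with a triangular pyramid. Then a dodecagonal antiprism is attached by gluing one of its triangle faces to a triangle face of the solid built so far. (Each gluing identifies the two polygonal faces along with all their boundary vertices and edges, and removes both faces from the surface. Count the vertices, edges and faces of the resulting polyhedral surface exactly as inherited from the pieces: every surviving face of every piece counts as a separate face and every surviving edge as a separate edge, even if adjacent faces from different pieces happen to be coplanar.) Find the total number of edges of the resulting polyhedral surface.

51

A triangular pyramid: V=4, E=6, F=4.
Attach a dodecagonal antiprism (V=24, E=48, F=26) along a 3-gon: merge 3 vertices and 3 edges, delete both glued faces → V=25, E=51, F=28.
Check: V − E + F = 25 − 51 + 28 = 2.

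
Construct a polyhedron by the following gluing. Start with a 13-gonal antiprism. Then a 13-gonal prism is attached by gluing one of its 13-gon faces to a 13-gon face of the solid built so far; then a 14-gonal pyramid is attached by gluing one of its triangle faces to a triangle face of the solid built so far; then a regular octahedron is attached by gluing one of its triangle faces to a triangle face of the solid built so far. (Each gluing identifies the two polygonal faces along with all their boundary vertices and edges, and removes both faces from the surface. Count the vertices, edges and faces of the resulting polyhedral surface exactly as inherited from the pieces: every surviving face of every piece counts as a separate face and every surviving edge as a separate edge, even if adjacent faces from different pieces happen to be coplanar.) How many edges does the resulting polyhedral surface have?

112

A 13-gonal antiprism: V=26, E=52, F=28.
Attach a 13-gonal prism (V=26, E=39, F=15) along a 13-gon: merge 13 vertices and 13 edges, delete both glued faces → V=39, E=78, F=41.
Attach a 14-gonal pyramid (V=15, E=28, F=15) along a 3-gon: merge 3 vertices and 3 edges, delete both glued faces → V=51, E=103, F=54.
Attach a regular octahedron (V=6, E=12, F=8) along a 3-gon: merge 3 vertices and 3 edges, delete both glued faces → V=54, E=112, F=60.
Check: V − E + F = 54 − 112 + 60 = 2.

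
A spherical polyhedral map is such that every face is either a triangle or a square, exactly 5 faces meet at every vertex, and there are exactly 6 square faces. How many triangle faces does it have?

Let x be the number of triangles; then F = 6 + x.
Edge–face incidences: 2E = 4·6 + 3·x = 24 + 3x.
Every vertex has degree 5, so 5V = 2E.
Euler: V − E + F = 2 ⇒ (2E)/5 − E + (6 + x) = 2.
Multiply by 10: 2·(2E) − 5·(2E) + 10·(6 + x) = 20, i.e. 60 + 10x − 3·(24 + 3x) = 20.
Collecting terms: x − 12 = 20, so x = 32.
Then 2E = 24 + 3·32 = 120, so E = 60, V = 2E/5 = 24, F = 6 + 32 = 38.

32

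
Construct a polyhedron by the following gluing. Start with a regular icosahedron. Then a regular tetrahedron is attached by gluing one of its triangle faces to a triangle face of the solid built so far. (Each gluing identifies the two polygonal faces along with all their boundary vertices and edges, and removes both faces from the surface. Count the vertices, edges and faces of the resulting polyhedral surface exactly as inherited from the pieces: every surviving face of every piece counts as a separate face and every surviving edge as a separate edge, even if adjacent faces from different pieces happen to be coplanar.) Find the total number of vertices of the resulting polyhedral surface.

A regular icosahedron: V=12, E=30, F=20.
Attach a regular tetrahedron (V=4, E=6, F=4) along a 3-gon: merge 3 vertices and 3 edges, delete both glued faces → V=13, E=33, F=22.
Check: V − E + F = 13 − 33 + 22 = 2.

13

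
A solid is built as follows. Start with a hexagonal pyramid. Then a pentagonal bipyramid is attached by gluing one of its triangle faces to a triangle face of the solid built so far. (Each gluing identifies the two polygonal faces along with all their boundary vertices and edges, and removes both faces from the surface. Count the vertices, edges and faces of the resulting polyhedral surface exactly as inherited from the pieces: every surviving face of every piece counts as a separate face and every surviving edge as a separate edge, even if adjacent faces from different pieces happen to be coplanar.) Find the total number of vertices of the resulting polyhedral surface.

A hexagonal pyramid: V=7, E=12, F=7.
Attach a pentagonal bipyramid (V=7, E=15, F=10) along a 3-gon: merge 3 vertices and 3 edges, delete both glued faces → V=11, E=24, F=15.
Check: V − E + F = 11 − 24 + 15 = 2.

11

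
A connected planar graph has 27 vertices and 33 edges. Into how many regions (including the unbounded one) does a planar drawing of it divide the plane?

8

Euler's formula for a connected plane graph: V − E + F = 2, so F = 2 − 27 + 33 = 8.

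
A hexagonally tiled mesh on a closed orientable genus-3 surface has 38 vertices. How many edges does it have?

χ = 2 − 2·3 = -4, and every face is a hexagon so 6F = 2E.
V − E + F = -4 with E = 6F/2 gives 38 − (6/2 − 1)·F = -4, so F = 21 and E = 63.

63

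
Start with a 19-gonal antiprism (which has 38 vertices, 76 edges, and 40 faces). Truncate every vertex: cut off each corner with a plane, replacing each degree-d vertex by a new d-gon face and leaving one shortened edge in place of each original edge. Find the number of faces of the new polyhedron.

Truncation replaces each original edge-end by a new vertex, so V′ = 2E = 152.
Each original edge survives, and each old vertex of degree d contributes d new edges; summing degrees gives Σd = 2E, so E′ = E + 2E = 3E = 228.
Each original face survives and each original vertex becomes one new face: F′ = F + V = 78.

78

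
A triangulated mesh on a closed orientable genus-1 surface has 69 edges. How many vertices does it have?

23

χ = 2 − 2·1 = 0, and every face is a triangle so 3F = 2E.
F = 2E/3 = 46. Then V = 0 + E − F = 0 + 69 − 46 = 23.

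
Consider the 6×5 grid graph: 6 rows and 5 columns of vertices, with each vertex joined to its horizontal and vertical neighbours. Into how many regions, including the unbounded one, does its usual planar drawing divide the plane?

The grid has V = 6·5 = 30 vertices and E = 6·4 + 5·5 = 49 edges.
F = 2 − V + E = 2 − 30 + 49 = 21.

21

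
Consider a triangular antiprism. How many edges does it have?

12

An antiprism on an n-gon has two n-gon caps and 2n triangles: V = 2·3 = 6, E = 4·3 = 12, F = 2·3 + 2 = 8.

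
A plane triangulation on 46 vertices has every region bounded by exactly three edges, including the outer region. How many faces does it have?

88

In a plane triangulation 3F = 2E and V − E + F = 2, so F = 2V − 4 = 2·46 − 4 = 88.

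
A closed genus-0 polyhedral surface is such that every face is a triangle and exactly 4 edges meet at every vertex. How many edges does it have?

12

Each face has 3 edges and each edge borders two faces, so 2E = 3F.
Each vertex has degree 4, so 4V = 2E and hence V = 3F/4.
Euler: V − E + F = 2 ⇒ (3F/4) − (3F/2) + F = 2.
Multiply by 8: (6 − 12 + 8)F = 16, i.e. 2F = 16.
So F = 8, E = 3·8/2 = 12, V = 3·8/4 = 6.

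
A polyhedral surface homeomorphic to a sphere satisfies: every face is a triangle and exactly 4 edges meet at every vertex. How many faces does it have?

8

Each face has 3 edges and each edge borders two faces, so 2E = 3F.
Each vertex has degree 4, so 4V = 2E and hence V = 3F/4.
Euler: V − E + F = 2 ⇒ (3F/4) − (3F/2) + F = 2.
Multiply by 8: (6 − 12 + 8)F = 16, i.e. 2F = 16.
So F = 8, E = 3·8/2 = 12, V = 3·8/4 = 6.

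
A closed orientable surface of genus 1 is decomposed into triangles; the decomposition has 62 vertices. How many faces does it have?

χ = 2 − 2·1 = 0, and every face is a triangle so 3F = 2E.
V − E + F = 0 with E = 3F/2 gives 62 − (3/2 − 1)·F = 0, so F = 124 and E = 186.

124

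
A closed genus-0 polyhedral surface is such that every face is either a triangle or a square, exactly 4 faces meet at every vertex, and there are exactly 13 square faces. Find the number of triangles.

Let x be the number of triangles; then F = 13 + x.
Edge–face incidences: 2E = 4·13 + 3·x = 52 + 3x.
Every vertex has degree 4, so 4V = 2E.
Euler: V − E + F = 2 ⇒ (2E)/4 − E + (13 + x) = 2.
Multiply by 8: 2·(2E) − 4·(2E) + 8·(13 + x) = 16, i.e. 104 + 8x − 2·(52 + 3x) = 16.
Collecting terms: 2x = 16, so x = 8.
Then 2E = 52 + 3·8 = 76, so E = 38, V = 2E/4 = 19, F = 13 + 8 = 21.

8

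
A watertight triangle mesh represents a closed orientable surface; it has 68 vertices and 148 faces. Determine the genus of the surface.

4

Every face is a triangle, so 2E = 3·148 = 444, giving E = 222.
χ = V − E + F = 68 − 222 + 148 = -6.
For a closed orientable surface χ = 2 − 2g, so g = (2 − (-6))/2 = 4.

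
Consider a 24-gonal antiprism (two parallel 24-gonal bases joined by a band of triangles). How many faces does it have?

An antiprism on an n-gon has two n-gon caps and 2n triangles: V = 2·24 = 48, E = 4·24 = 96, F = 2·24 + 2 = 50.

50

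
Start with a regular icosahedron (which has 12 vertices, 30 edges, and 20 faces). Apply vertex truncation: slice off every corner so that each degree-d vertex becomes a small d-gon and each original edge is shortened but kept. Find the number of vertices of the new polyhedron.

60

Truncation replaces each original edge-end by a new vertex, so V′ = 2E = 60.
Each original edge survives, and each old vertex of degree d contributes d new edges; summing degrees gives Σd = 2E, so E′ = E + 2E = 3E = 90.
Each original face survives and each original vertex becomes one new face: F′ = F + V = 32.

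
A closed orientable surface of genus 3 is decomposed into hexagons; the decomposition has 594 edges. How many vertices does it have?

392

χ = 2 − 2·3 = -4, and every face is a hexagon so 6F = 2E.
F = 2E/6 = 198. Then V = -4 + E − F = -4 + 594 − 198 = 392.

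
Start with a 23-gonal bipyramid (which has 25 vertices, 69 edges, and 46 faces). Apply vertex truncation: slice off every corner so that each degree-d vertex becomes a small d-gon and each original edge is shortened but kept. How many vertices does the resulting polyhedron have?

Truncation replaces each original edge-end by a new vertex, so V′ = 2E = 138.
Each original edge survives, and each old vertex of degree d contributes d new edges; summing degrees gives Σd = 2E, so E′ = E + 2E = 3E = 207.
Each original face survives and each original vertex becomes one new face: F′ = F + V = 71.

138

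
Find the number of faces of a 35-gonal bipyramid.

70

A bipyramid over an n-gon has 2n triangular faces and n + 2 vertices: V = 35 + 2 = 37, E = 3·35 = 105, F = 2·35 = 70.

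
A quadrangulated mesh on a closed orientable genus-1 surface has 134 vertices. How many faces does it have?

134

χ = 2 − 2·1 = 0, and every face is a square so 4F = 2E.
V − E + F = 0 with E = 4F/2 gives 134 − (4/2 − 1)·F = 0, so F = 134 and E = 268.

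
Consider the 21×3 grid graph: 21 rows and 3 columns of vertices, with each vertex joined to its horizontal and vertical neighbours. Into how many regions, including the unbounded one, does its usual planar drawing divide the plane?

The grid has V = 21·3 = 63 vertices and E = 21·2 + 3·20 = 102 edges.
F = 2 − V + E = 2 − 63 + 102 = 41.

41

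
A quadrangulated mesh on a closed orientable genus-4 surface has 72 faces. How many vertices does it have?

χ = 2 − 2·4 = -6, and every face is a square so 4F = 2E.
E = 4·72/2 = 144. Then V = -6 + E − F = -6 + 144 − 72 = 66.

66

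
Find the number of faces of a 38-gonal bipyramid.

76

A bipyramid over an n-gon has 2n triangular faces and n + 2 vertices: V = 38 + 2 = 40, E = 3·38 = 114, F = 2·38 = 76.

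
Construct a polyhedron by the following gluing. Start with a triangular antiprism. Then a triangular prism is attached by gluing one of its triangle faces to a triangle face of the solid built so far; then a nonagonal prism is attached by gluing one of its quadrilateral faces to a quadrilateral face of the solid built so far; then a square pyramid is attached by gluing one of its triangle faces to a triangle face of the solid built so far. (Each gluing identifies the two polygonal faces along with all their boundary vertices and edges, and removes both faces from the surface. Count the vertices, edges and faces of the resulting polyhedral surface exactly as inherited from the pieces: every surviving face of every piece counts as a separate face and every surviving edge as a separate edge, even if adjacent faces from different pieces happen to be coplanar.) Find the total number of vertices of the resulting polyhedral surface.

25

A triangular antiprism: V=6, E=12, F=8.
Attach a triangular prism (V=6, E=9, F=5) along a 3-gon: merge 3 vertices and 3 edges, delete both glued faces → V=9, E=18, F=11.
Attach a nonagonal prism (V=18, E=27, F=11) along a 4-gon: merge 4 vertices and 4 edges, delete both glued faces → V=23, E=41, F=20.
Attach a square pyramid (V=5, E=8, F=5) along a 3-gon: merge 3 vertices and 3 edges, delete both glued faces → V=25, E=46, F=23.
Check: V − E + F = 25 − 46 + 23 = 2.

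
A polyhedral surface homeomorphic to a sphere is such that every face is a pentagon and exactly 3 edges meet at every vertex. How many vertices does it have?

Each face has 5 edges and each edge borders two faces, so 2E = 5F.
Each vertex has degree 3, so 3V = 2E and hence V = 5F/3.
Euler: V − E + F = 2 ⇒ (5F/3) − (5F/2) + F = 2.
Multiply by 6: (10 − 15 + 6)F = 12, i.e. 1F = 12.
So F = 12, E = 5·12/2 = 30, V = 5·12/3 = 20.

20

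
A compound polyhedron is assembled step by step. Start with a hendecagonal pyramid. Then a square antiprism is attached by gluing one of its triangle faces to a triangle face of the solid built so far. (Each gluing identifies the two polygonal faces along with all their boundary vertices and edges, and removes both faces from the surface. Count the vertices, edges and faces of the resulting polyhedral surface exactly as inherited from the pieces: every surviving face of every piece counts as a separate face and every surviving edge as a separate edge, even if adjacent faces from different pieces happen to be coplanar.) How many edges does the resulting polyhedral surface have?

35

A hendecagonal pyramid: V=12, E=22, F=12.
Attach a square antiprism (V=8, E=16, F=10) along a 3-gon: merge 3 vertices and 3 edges, delete both glued faces → V=17, E=35, F=20.
Check: V − E + F = 17 − 35 + 20 = 2.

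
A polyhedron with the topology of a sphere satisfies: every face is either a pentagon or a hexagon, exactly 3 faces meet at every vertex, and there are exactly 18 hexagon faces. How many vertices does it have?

Let x be the number of pentagons; then F = 18 + x.
Edge–face incidences: 2E = 6·18 + 5·x = 108 + 5x.
Every vertex has degree 3, so 3V = 2E.
Euler: V − E + F = 2 ⇒ (2E)/3 − E + (18 + x) = 2.
Multiply by 6: 2·(2E) − 3·(2E) + 6·(18 + x) = 12, i.e. 108 + 6x − (108 + 5x) = 12.
Collecting terms: x = 12.
Then 2E = 108 + 5·12 = 168, so E = 84, V = 2E/3 = 56, F = 18 + 12 = 30.

56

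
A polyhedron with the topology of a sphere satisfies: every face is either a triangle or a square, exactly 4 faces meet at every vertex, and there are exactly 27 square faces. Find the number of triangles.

8

Let x be the number of triangles; then F = 27 + x.
Edge–face incidences: 2E = 4·27 + 3·x = 108 + 3x.
Every vertex has degree 4, so 4V = 2E.
Euler: V − E + F = 2 ⇒ (2E)/4 − E + (27 + x) = 2.
Multiply by 8: 2·(2E) − 4·(2E) + 8·(27 + x) = 16, i.e. 216 + 8x − 2·(108 + 3x) = 16.
Collecting terms: 2x = 16, so x = 8.
Then 2E = 108 + 3·8 = 132, so E = 66, V = 2E/4 = 33, F = 27 + 8 = 35.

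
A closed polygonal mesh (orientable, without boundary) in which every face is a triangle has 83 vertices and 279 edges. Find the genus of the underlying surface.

6

Every face is a triangle and each edge borders two faces, so 3F = 2·279, giving F = 186.
χ = V − E + F = 83 − 279 + 186 = -10.
For a closed orientable surface χ = 2 − 2g, so g = (2 − (-10))/2 = 6.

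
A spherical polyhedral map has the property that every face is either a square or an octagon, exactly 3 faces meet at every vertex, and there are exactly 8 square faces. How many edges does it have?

24

Let x be the number of octagons; then F = 8 + x.
Edge–face incidences: 2E = 4·8 + 8·x = 32 + 8x.
Every vertex has degree 3, so 3V = 2E.
Euler: V − E + F = 2 ⇒ (2E)/3 − E + (8 + x) = 2.
Multiply by 6: 2·(2E) − 3·(2E) + 6·(8 + x) = 12, i.e. 48 + 6x − (32 + 8x) = 12.
Collecting terms: −2x + 16 = 12, so −2x = −4, so x = 2.
Then 2E = 32 + 8·2 = 48, so E = 24, V = 2E/3 = 16, F = 8 + 2 = 10.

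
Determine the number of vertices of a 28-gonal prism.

A prism on an n-gon has two n-gon bases and n rectangular sides: V = 2·28 = 56, E = 3·28 = 84, F = 28 + 2 = 30.

56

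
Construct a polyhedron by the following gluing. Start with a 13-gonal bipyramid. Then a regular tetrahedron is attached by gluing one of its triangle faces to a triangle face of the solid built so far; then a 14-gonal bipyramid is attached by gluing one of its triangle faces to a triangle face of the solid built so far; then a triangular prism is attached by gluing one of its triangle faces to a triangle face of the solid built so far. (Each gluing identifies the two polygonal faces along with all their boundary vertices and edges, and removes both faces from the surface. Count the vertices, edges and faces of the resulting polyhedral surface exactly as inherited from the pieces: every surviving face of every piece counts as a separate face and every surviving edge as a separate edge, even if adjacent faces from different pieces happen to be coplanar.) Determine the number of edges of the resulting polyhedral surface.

87

A 13-gonal bipyramid: V=15, E=39, F=26.
Attach a regular tetrahedron (V=4, E=6, F=4) along a 3-gon: merge 3 vertices and 3 edges, delete both glued faces → V=16, E=42, F=28.
Attach a 14-gonal bipyramid (V=16, E=42, F=28) along a 3-gon: merge 3 vertices and 3 edges, delete both glued faces → V=29, E=81, F=54.
Attach a triangular prism (V=6, E=9, F=5) along a 3-gon: merge 3 vertices and 3 edges, delete both glued faces → V=32, E=87, F=57.
Check: V − E + F = 32 − 87 + 57 = 2.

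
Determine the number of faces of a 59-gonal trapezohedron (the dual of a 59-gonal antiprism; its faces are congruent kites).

The n-trapezohedron (dual of the n-antiprism) has V = 2·59 + 2 = 120, E = 4·59 = 236, F = 2·59 = 118.
Check: V − E + F = 120 − 236 + 118 = 2.

118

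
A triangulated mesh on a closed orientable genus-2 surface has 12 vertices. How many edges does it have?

χ = 2 − 2·2 = -2, and every face is a triangle so 3F = 2E.
V − E + F = -2 with E = 3F/2 gives 12 − (3/2 − 1)·F = -2, so F = 28 and E = 42.

42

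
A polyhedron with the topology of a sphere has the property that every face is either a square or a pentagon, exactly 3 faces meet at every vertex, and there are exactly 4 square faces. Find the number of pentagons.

4

Let x be the number of pentagons; then F = 4 + x.
Edge–face incidences: 2E = 4·4 + 5·x = 16 + 5x.
Every vertex has degree 3, so 3V = 2E.
Euler: V − E + F = 2 ⇒ (2E)/3 − E + (4 + x) = 2.
Multiply by 6: 2·(2E) − 3·(2E) + 6·(4 + x) = 12, i.e. 24 + 6x − (16 + 5x) = 12.
Collecting terms: x + 8 = 12, so x = 4.
Then 2E = 16 + 5·4 = 36, so E = 18, V = 2E/3 = 12, F = 4 + 4 = 8.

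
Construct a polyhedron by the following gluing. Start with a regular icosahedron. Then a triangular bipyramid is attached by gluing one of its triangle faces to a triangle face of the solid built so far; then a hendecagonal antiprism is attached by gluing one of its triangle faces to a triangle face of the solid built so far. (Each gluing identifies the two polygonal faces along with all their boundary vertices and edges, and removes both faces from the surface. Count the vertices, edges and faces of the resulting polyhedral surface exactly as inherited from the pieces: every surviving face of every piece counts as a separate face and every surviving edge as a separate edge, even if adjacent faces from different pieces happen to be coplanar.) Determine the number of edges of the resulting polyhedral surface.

A regular icosahedron: V=12, E=30, F=20.
Attach a triangular bipyramid (V=5, E=9, F=6) along a 3-gon: merge 3 vertices and 3 edges, delete both glued faces → V=14, E=36, F=24.
Attach a hendecagonal antiprism (V=22, E=44, F=24) along a 3-gon: merge 3 vertices and 3 edges, delete both glued faces → V=33, E=77, F=46.
Check: V − E + F = 33 − 77 + 46 = 2.

77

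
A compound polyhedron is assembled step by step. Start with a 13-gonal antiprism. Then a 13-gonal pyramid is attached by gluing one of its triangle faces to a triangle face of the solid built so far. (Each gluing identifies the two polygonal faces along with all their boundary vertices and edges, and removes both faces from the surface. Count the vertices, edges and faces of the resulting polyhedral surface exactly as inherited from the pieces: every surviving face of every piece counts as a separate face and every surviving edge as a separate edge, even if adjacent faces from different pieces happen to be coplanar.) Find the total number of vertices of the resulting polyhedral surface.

37

A 13-gonal antiprism: V=26, E=52, F=28.
Attach a 13-gonal pyramid (V=14, E=26, F=14) along a 3-gon: merge 3 vertices and 3 edges, delete both glued faces → V=37, E=75, F=40.
Check: V − E + F = 37 − 75 + 40 = 2.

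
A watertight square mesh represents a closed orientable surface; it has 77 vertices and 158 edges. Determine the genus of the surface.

Every face is a square and each edge borders two faces, so 4F = 2·158, giving F = 79.
χ = V − E + F = 77 − 158 + 79 = -2.
For a closed orientable surface χ = 2 − 2g, so g = (2 − (-2))/2 = 2.

2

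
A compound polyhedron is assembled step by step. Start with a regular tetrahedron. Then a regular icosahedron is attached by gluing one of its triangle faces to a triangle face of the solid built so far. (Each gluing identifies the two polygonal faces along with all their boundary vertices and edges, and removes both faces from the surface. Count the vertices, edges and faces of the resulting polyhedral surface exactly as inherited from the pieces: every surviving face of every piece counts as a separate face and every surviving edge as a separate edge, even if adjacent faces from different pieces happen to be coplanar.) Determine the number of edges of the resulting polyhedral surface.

A regular tetrahedron: V=4, E=6, F=4.
Attach a regular icosahedron (V=12, E=30, F=20) along a 3-gon: merge 3 vertices and 3 edges, delete both glued faces → V=13, E=33, F=22.
Check: V − E + F = 13 − 33 + 22 = 2.

33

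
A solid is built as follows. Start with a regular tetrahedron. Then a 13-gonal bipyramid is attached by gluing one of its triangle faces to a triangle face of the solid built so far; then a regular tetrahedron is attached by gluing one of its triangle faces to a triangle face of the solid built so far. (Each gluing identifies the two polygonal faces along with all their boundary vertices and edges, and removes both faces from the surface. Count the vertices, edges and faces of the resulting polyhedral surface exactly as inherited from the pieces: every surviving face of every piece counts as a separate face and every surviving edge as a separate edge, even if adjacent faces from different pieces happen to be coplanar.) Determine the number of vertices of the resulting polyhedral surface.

A regular tetrahedron: V=4, E=6, F=4.
Attach a 13-gonal bipyramid (V=15, E=39, F=26) along a 3-gon: merge 3 vertices and 3 edges, delete both glued faces → V=16, E=42, F=28.
Attach a regular tetrahedron (V=4, E=6, F=4) along a 3-gon: merge 3 vertices and 3 edges, delete both glued faces → V=17, E=45, F=30.
Check: V − E + F = 17 − 45 + 30 = 2.

17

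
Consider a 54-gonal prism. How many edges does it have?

A prism on an n-gon has two n-gon bases and n rectangular sides: V = 2·54 = 108, E = 3·54 = 162, F = 54 + 2 = 56.

162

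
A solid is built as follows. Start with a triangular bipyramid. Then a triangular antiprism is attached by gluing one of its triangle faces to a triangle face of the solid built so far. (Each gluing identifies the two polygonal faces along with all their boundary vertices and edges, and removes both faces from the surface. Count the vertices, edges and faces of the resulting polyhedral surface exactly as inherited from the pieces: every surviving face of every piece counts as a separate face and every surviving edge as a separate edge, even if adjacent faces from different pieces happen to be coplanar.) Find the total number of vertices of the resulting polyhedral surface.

A triangular bipyramid: V=5, E=9, F=6.
Attach a triangular antiprism (V=6, E=12, F=8) along a 3-gon: merge 3 vertices and 3 edges, delete both glued faces → V=8, E=18, F=12.
Check: V − E + F = 8 − 18 + 12 = 2.

8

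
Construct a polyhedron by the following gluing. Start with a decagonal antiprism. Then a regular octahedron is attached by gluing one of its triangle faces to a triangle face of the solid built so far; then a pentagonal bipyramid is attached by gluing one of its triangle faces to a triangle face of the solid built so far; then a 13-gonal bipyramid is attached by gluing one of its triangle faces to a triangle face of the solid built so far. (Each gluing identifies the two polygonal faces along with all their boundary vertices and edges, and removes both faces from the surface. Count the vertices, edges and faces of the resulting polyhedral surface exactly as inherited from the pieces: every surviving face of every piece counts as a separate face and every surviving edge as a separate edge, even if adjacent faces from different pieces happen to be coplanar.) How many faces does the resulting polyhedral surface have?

A decagonal antiprism: V=20, E=40, F=22.
Attach a regular octahedron (V=6, E=12, F=8) along a 3-gon: merge 3 vertices and 3 edges, delete both glued faces → V=23, E=49, F=28.
Attach a pentagonal bipyramid (V=7, E=15, F=10) along a 3-gon: merge 3 vertices and 3 edges, delete both glued faces → V=27, E=61, F=36.
Attach a 13-gonal bipyramid (V=15, E=39, F=26) along a 3-gon: merge 3 vertices and 3 edges, delete both glued faces → V=39, E=97, F=60.
Check: V − E + F = 39 − 97 + 60 = 2.

60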